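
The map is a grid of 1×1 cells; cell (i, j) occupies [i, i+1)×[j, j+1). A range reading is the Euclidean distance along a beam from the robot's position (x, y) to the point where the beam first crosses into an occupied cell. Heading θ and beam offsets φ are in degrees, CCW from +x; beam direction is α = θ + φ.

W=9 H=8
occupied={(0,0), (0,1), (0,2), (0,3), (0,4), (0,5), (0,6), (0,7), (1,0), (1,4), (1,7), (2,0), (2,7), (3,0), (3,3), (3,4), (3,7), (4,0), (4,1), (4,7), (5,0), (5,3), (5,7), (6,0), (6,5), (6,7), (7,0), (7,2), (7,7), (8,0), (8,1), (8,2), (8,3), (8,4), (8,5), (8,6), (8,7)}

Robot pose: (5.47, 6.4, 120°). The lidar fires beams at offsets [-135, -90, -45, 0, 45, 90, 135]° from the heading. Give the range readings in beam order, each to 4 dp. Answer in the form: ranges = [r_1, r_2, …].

beam 1: φ=-135°, α=345°
  cosα=0.9659 sinα=-0.2588 | (5,6) | tMaxX 0.5487 tMaxY 1.5455 | tΔX 1.0353 tΔY 3.8637
    t=0.5487 [x] (6,6)
    t=1.5455 [y] (6,5) — stop
  → r_1 = 1.5455
beam 2: φ=-90°, α=30°
  cosα=0.8660 sinα=0.5000 | (5,6) | tMaxX 0.6120 tMaxY 1.2000 | tΔX 1.1547 tΔY 2.0000
    t=0.6120 [x] (6,6)
    t=1.2000 [y] (6,7) — stop
  → r_2 = 1.2000
beam 3: φ=-45°, α=75°
  cosα=0.2588 sinα=0.9659 | (5,6) | tMaxX 2.0478 tMaxY 0.6212 | tΔX 3.8637 tΔY 1.0353
    t=0.6212 [y] (5,7) — stop
  → r_3 = 0.6212
beam 4: φ=0°, α=120°
  cosα=-0.5000 sinα=0.8660 | (5,6) | tMaxX 0.9400 tMaxY 0.6928 | tΔX 2.0000 tΔY 1.1547
    t=0.6928 [y] (5,7) — stop
  → r_4 = 0.6928
beam 5: φ=45°, α=165°
  cosα=-0.9659 sinα=0.2588 | (5,6) | tMaxX 0.4866 tMaxY 2.3182 | tΔX 1.0353 tΔY 3.8637
    t=0.4866 [x] (4,6)
    t=1.5219 [x] (3,6)
    t=2.3182 [y] (3,7) — stop
  → r_5 = 2.3182
beam 6: φ=90°, α=210°
  cosα=-0.8660 sinα=-0.5000 | (5,6) | tMaxX 0.5427 tMaxY 0.8000 | tΔX 1.1547 tΔY 2.0000
    t=0.5427 [x] (4,6)
    t=0.8000 [y] (4,5)
    t=1.6974 [x] (3,5)
    t=2.8000 [y] (3,4) — stop
  → r_6 = 2.8000
beam 7: φ=135°, α=255°
  cosα=-0.2588 sinα=-0.9659 | (5,6) | tMaxX 1.8159 tMaxY 0.4141 | tΔX 3.8637 tΔY 1.0353
    t=0.4141 [y] (5,5)
    t=1.4494 [y] (5,4)
    t=1.8159 [x] (4,4)
    t=2.4847 [y] (4,3)
    t=3.5199 [y] (4,2)
    t=4.5552 [y] (4,1) — stop
  → r_7 = 4.5552

ranges = [1.5455, 1.2000, 0.6212, 0.6928, 2.3182, 2.8000, 4.5552]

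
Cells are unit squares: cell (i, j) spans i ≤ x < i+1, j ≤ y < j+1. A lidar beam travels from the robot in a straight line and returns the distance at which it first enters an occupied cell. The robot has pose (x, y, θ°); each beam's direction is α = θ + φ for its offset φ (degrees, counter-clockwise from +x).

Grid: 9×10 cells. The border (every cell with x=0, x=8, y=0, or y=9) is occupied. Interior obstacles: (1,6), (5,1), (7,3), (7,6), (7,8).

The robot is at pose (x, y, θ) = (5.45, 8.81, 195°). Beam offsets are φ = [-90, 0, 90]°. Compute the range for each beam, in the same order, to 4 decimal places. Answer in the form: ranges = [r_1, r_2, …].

ranges = [0.1967, 4.6070, 5.9887]

beam 1: φ=-90°, α=105°
  cosα=-0.2588 sinα=0.9659 | (5,8) | tMaxX 1.7387 tMaxY 0.1967 | tΔX 3.8637 tΔY 1.0353
    t=0.1967 [y] (5,9) — stop
  → r_1 = 0.1967
beam 2: φ=0°, α=195°
  cosα=-0.9659 sinα=-0.2588 | (5,8) | tMaxX 0.4659 tMaxY 3.1296 | tΔX 1.0353 tΔY 3.8637
    t=0.4659 [x] (4,8)
    t=1.5012 [x] (3,8)
    t=2.5364 [x] (2,8)
    t=3.1296 [y] (2,7)
    t=3.5717 [x] (1,7)
    t=4.6070 [x] (0,7) — stop
  → r_2 = 4.6070
beam 3: φ=90°, α=285°
  cosα=0.2588 sinα=-0.9659 | (5,8) | tMaxX 2.1250 tMaxY 0.8386 | tΔX 3.8637 tΔY 1.0353
    t=0.8386 [y] (5,7)
    t=1.8738 [y] (5,6)
    t=2.1250 [x] (6,6)
    t=2.9091 [y] (6,5)
    t=3.9444 [y] (6,4)
    t=4.9797 [y] (6,3)
    t=5.9887 [x] (7,3) — stop
  → r_3 = 5.9887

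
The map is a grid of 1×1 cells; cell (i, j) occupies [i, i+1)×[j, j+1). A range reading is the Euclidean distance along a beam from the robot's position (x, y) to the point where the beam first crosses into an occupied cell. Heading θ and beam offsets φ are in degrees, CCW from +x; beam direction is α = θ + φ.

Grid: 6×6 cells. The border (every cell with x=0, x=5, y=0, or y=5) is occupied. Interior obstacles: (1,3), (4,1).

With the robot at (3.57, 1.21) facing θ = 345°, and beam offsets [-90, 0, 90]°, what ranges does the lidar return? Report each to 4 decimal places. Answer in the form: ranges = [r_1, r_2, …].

ranges = [0.2174, 0.4452, 3.9237]

beam 1: φ=-90°, α=255°
  cosα=-0.2588 sinα=-0.9659 | (3,1) | tMaxX 2.2023 tMaxY 0.2174 | tΔX 3.8637 tΔY 1.0353
    t=0.2174 [y] (3,0) — stop
  → r_1 = 0.2174
beam 2: φ=0°, α=345°
  cosα=0.9659 sinα=-0.2588 | (3,1) | tMaxX 0.4452 tMaxY 0.8114 | tΔX 1.0353 tΔY 3.8637
    t=0.4452 [x] (4,1) — stop
  → r_2 = 0.4452
beam 3: φ=90°, α=75°
  cosα=0.2588 sinα=0.9659 | (3,1) | tMaxX 1.6614 tMaxY 0.8179 | tΔX 3.8637 tΔY 1.0353
    t=0.8179 [y] (3,2)
    t=1.6614 [x] (4,2)
    t=1.8531 [y] (4,3)
    t=2.8884 [y] (4,4)
    t=3.9237 [y] (4,5) — stop
  → r_3 = 3.9237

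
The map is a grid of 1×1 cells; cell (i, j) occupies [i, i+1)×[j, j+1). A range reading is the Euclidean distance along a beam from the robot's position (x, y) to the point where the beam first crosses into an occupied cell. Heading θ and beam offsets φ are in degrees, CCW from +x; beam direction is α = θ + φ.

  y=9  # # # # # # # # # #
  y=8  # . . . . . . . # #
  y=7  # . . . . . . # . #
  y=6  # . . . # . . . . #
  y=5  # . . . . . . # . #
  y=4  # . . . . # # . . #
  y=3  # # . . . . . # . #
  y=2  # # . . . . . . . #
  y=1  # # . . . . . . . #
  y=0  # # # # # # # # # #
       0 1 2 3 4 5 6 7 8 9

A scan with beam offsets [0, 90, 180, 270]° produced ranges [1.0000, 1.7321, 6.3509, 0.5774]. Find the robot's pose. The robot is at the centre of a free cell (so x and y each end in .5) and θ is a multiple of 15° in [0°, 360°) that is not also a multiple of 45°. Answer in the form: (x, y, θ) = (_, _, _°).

(x, y, θ) = (6.5, 1.5, 330°)

Candidates: 54 free-cell centres × 16 headings = 864 poses. Raycast each; keep the one whose scan matches to 4 dp.
  (8.5, 4.5, 195°): beam 1 = 1.5529 ≠ 1.0000 ✗
  (7.5, 4.5, 240°): beam 1 = 0.5774 ≠ 1.0000 ✗
  (8.5, 2.5, 345°): beam 1 = 0.5176 ≠ 1.0000 ✗
  (5.5, 7.5, 210°): beam 2 = 2.8868 ≠ 1.7321 ✗
  (3.5, 6.5, 150°): beam 1 = 2.8868 ≠ 1.0000 ✗
  …
  (6.5, 1.5, 330°): r_1=1.0000, r_2=1.7321, r_3=6.3509, r_4=0.5774 — all match ✓
Unique over the lattice → pose = (6.5, 1.5, 330°).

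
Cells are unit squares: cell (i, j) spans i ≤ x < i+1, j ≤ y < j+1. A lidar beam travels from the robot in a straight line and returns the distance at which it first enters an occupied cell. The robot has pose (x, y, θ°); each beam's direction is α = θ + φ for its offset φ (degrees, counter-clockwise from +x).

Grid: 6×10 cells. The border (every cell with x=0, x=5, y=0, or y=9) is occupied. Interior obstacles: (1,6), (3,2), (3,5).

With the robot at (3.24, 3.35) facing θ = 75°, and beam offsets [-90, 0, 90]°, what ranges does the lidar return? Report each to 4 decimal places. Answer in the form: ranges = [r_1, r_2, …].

ranges = [1.8221, 1.7082, 2.3190]

beam 1: φ=-90°, α=345°
  dir = (cos 345°, sin 345°) = (0.9659, -0.2588); from cell (3,3)
  next x-line at t=0.7868, next y-line at t=1.3523; Δt_x=1.0353, Δt_y=3.8637
    x: enter (4,3) at t=0.7868
    y: enter (4,2) at t=1.3523
    x: enter (5,2) at t=1.8221 ← occupied
  → r_1 = 1.8221
beam 2: φ=0°, α=75°
  dir = (cos 75°, sin 75°) = (0.2588, 0.9659); from cell (3,3)
  next x-line at t=2.9364, next y-line at t=0.6729; Δt_x=3.8637, Δt_y=1.0353
    y: enter (3,4) at t=0.6729
    y: enter (3,5) at t=1.7082 ← occupied
  → r_2 = 1.7082
beam 3: φ=90°, α=165°
  dir = (cos 165°, sin 165°) = (-0.9659, 0.2588); from cell (3,3)
  next x-line at t=0.2485, next y-line at t=2.5114; Δt_x=1.0353, Δt_y=3.8637
    x: enter (2,3) at t=0.2485
    x: enter (1,3) at t=1.2837
    x: enter (0,3) at t=2.3190 ← occupied
  → r_3 = 2.3190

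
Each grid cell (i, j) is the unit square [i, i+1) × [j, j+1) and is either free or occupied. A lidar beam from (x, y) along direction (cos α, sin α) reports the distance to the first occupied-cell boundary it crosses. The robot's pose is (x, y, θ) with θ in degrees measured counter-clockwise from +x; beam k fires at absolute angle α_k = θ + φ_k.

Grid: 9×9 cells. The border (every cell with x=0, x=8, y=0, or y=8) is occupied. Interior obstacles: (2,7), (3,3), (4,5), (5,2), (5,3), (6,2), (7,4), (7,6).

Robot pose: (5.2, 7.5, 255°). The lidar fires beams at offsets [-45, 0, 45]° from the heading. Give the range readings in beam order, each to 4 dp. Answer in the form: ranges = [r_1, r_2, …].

ranges = [4.8497, 1.5529, 3.6000]

beam 1: φ=-45°, α=210°
  cosα=-0.8660 sinα=-0.5000 | (5,7) | tMaxX 0.2309 tMaxY 1.0000 | tΔX 1.1547 tΔY 2.0000
    t=0.2309 [x] (4,7)
    t=1.0000 [y] (4,6)
    t=1.3856 [x] (3,6)
    t=2.5403 [x] (2,6)
    t=3.0000 [y] (2,5)
    t=3.6950 [x] (1,5)
    t=4.8497 [x] (0,5) — stop
  → r_1 = 4.8497
beam 2: φ=0°, α=255°
  cosα=-0.2588 sinα=-0.9659 | (5,7) | tMaxX 0.7727 tMaxY 0.5176 | tΔX 3.8637 tΔY 1.0353
    t=0.5176 [y] (5,6)
    t=0.7727 [x] (4,6)
    t=1.5529 [y] (4,5) — stop
  → r_2 = 1.5529
beam 3: φ=45°, α=300°
  cosα=0.5000 sinα=-0.8660 | (5,7) | tMaxX 1.6000 tMaxY 0.5774 | tΔX 2.0000 tΔY 1.1547
    t=0.5774 [y] (5,6)
    t=1.6000 [x] (6,6)
    t=1.7321 [y] (6,5)
    t=2.8868 [y] (6,4)
    t=3.6000 [x] (7,4) — stop
  → r_3 = 3.6000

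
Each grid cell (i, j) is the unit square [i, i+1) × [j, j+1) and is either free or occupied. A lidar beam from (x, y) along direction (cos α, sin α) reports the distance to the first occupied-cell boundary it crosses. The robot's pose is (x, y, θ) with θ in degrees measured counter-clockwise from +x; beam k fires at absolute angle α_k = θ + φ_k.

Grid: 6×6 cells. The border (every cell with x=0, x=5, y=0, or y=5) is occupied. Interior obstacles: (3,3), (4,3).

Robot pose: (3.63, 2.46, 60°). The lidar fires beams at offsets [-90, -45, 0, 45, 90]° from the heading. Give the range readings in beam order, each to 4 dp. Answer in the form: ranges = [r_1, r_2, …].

ranges = [1.5819, 1.4183, 0.6235, 0.5590, 3.0369]

beam 1: φ=-90°, α=330°
  direction (0.8660, -0.5000); cell (3,2); t to first gridline: x 0.4272, y 0.9200 (then +1.1547 / +2.0000)
    (4,2) via x @ 0.4272
    (4,1) via y @ 0.9200
    (5,1) via x @ 1.5819  # hit
  → r_1 = 1.5819
beam 2: φ=-45°, α=15°
  direction (0.9659, 0.2588); cell (3,2); t to first gridline: x 0.3831, y 2.0864 (then +1.0353 / +3.8637)
    (4,2) via x @ 0.3831
    (5,2) via x @ 1.4183  # hit
  → r_2 = 1.4183
beam 3: φ=0°, α=60°
  direction (0.5000, 0.8660); cell (3,2); t to first gridline: x 0.7400, y 0.6235 (then +2.0000 / +1.1547)
    (3,3) via y @ 0.6235  # hit
  → r_3 = 0.6235
beam 4: φ=45°, α=105°
  direction (-0.2588, 0.9659); cell (3,2); t to first gridline: x 2.4341, y 0.5590 (then +3.8637 / +1.0353)
    (3,3) via y @ 0.5590  # hit
  → r_4 = 0.5590
beam 5: φ=90°, α=150°
  direction (-0.8660, 0.5000); cell (3,2); t to first gridline: x 0.7275, y 1.0800 (then +1.1547 / +2.0000)
    (2,2) via x @ 0.7275
    (2,3) via y @ 1.0800
    (1,3) via x @ 1.8822
    (0,3) via x @ 3.0369  # hit
  → r_5 = 3.0369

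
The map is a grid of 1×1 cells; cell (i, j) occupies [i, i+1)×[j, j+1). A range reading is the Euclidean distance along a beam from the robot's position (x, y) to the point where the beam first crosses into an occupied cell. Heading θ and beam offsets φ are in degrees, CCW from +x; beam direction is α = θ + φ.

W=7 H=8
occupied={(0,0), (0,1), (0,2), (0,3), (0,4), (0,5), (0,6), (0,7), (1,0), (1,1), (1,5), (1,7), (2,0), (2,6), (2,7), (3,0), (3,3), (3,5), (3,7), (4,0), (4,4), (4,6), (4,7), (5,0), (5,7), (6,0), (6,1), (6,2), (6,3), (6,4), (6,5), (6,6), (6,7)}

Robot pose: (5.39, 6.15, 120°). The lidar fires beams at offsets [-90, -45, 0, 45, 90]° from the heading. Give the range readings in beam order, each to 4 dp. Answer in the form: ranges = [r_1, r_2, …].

beam 1: φ=-90°, α=30°
  cosα=0.8660 sinα=0.5000 | (5,6) | tMaxX 0.7044 tMaxY 1.7000 | tΔX 1.1547 tΔY 2.0000
    t=0.7044 [x] (6,6) — stop
  → r_1 = 0.7044
beam 2: φ=-45°, α=75°
  cosα=0.2588 sinα=0.9659 | (5,6) | tMaxX 2.3569 tMaxY 0.8800 | tΔX 3.8637 tΔY 1.0353
    t=0.8800 [y] (5,7) — stop
  → r_2 = 0.8800
beam 3: φ=0°, α=120°
  cosα=-0.5000 sinα=0.8660 | (5,6) | tMaxX 0.7800 tMaxY 0.9815 | tΔX 2.0000 tΔY 1.1547
    t=0.7800 [x] (4,6) — stop
  → r_3 = 0.7800
beam 4: φ=45°, α=165°
  cosα=-0.9659 sinα=0.2588 | (5,6) | tMaxX 0.4038 tMaxY 3.2841 | tΔX 1.0353 tΔY 3.8637
    t=0.4038 [x] (4,6) — stop
  → r_4 = 0.4038
beam 5: φ=90°, α=210°
  cosα=-0.8660 sinα=-0.5000 | (5,6) | tMaxX 0.4503 tMaxY 0.3000 | tΔX 1.1547 tΔY 2.0000
    t=0.3000 [y] (5,5)
    t=0.4503 [x] (4,5)
    t=1.6050 [x] (3,5) — stop
  → r_5 = 1.6050

ranges = [0.7044, 0.8800, 0.7800, 0.4038, 1.6050]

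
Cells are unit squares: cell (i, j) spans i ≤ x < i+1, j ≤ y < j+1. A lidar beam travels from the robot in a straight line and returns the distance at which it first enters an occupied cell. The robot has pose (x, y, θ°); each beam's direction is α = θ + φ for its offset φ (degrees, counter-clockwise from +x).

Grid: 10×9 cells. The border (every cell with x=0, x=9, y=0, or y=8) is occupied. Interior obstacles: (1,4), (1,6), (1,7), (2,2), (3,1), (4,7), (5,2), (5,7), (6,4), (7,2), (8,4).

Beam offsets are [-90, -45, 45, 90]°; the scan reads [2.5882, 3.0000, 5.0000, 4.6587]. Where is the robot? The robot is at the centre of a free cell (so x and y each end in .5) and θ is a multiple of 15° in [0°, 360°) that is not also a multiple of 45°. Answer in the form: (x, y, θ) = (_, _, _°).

(x, y, θ) = (4.5, 6.5, 255°)

Candidates: 45 free-cell centres × 16 headings = 720 poses. Raycast each; keep the one whose scan matches to 4 dp.
  (7.5, 6.5, 330°): beam 1 = 1.7321 ≠ 2.5882 ✗
  (8.5, 2.5, 75°): beam 1 = 0.5176 ≠ 2.5882 ✗
  (4.5, 3.5, 240°): beam 1 = 2.8868 ≠ 2.5882 ✗
  (6.5, 1.5, 255°): beam 1 = 3.6235 ≠ 2.5882 ✗
  …
  (4.5, 6.5, 255°): r_1=2.5882, r_2=3.0000, r_3=5.0000, r_4=4.6587 — all match ✓
Only this pose fits every beam.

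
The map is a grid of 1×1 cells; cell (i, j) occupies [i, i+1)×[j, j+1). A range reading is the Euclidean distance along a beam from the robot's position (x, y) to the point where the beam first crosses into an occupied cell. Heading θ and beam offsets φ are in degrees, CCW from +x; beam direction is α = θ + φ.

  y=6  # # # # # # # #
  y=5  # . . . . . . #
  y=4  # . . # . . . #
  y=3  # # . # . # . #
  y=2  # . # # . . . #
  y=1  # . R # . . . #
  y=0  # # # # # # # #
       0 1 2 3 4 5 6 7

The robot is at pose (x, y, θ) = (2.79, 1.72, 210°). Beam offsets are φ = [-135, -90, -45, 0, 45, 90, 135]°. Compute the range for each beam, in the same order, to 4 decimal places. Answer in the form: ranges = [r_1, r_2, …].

ranges = [0.2899, 0.3233, 1.8531, 1.4400, 0.7454, 0.4200, 0.2174]

beam 1: φ=-135°, α=75°
  dir = (cos 75°, sin 75°) = (0.2588, 0.9659); from cell (2,1)
  next x-line at t=0.8114, next y-line at t=0.2899; Δt_x=3.8637, Δt_y=1.0353
    y: enter (2,2) at t=0.2899 ← occupied
  → r_1 = 0.2899
beam 2: φ=-90°, α=120°
  dir = (cos 120°, sin 120°) = (-0.5000, 0.8660); from cell (2,1)
  next x-line at t=1.5800, next y-line at t=0.3233; Δt_x=2.0000, Δt_y=1.1547
    y: enter (2,2) at t=0.3233 ← occupied
  → r_2 = 0.3233
beam 3: φ=-45°, α=165°
  dir = (cos 165°, sin 165°) = (-0.9659, 0.2588); from cell (2,1)
  next x-line at t=0.8179, next y-line at t=1.0818; Δt_x=1.0353, Δt_y=3.8637
    x: enter (1,1) at t=0.8179
    y: enter (1,2) at t=1.0818
    x: enter (0,2) at t=1.8531 ← occupied
  → r_3 = 1.8531
beam 4: φ=0°, α=210°
  dir = (cos 210°, sin 210°) = (-0.8660, -0.5000); from cell (2,1)
  next x-line at t=0.9122, next y-line at t=1.4400; Δt_x=1.1547, Δt_y=2.0000
    x: enter (1,1) at t=0.9122
    y: enter (1,0) at t=1.4400 ← occupied
  → r_4 = 1.4400
beam 5: φ=45°, α=255°
  dir = (cos 255°, sin 255°) = (-0.2588, -0.9659); from cell (2,1)
  next x-line at t=3.0523, next y-line at t=0.7454; Δt_x=3.8637, Δt_y=1.0353
    y: enter (2,0) at t=0.7454 ← occupied
  → r_5 = 0.7454
beam 6: φ=90°, α=300°
  dir = (cos 300°, sin 300°) = (0.5000, -0.8660); from cell (2,1)
  next x-line at t=0.4200, next y-line at t=0.8314; Δt_x=2.0000, Δt_y=1.1547
    x: enter (3,1) at t=0.4200 ← occupied
  → r_6 = 0.4200
beam 7: φ=135°, α=345°
  dir = (cos 345°, sin 345°) = (0.9659, -0.2588); from cell (2,1)
  next x-line at t=0.2174, next y-line at t=2.7819; Δt_x=1.0353, Δt_y=3.8637
    x: enter (3,1) at t=0.2174 ← occupied
  → r_7 = 0.2174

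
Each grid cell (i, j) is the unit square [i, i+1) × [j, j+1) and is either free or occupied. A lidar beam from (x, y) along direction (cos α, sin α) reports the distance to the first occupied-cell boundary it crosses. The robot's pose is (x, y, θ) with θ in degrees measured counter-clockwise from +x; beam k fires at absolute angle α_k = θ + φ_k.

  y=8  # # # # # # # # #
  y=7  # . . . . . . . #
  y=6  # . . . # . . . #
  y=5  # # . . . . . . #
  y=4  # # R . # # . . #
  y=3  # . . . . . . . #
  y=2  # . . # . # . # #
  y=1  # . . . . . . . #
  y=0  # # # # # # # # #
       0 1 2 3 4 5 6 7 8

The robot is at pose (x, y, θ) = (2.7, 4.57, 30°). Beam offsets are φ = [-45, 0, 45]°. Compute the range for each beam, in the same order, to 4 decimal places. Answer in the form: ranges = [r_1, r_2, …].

beam 1: φ=-45°, α=345°
  cosα=0.9659 sinα=-0.2588 | (2,4) | tMaxX 0.3106 tMaxY 2.2023 | tΔX 1.0353 tΔY 3.8637
    t=0.3106 [x] (3,4)
    t=1.3459 [x] (4,4) — stop
  → r_1 = 1.3459
beam 2: φ=0°, α=30°
  cosα=0.8660 sinα=0.5000 | (2,4) | tMaxX 0.3464 tMaxY 0.8600 | tΔX 1.1547 tΔY 2.0000
    t=0.3464 [x] (3,4)
    t=0.8600 [y] (3,5)
    t=1.5011 [x] (4,5)
    t=2.6558 [x] (5,5)
    t=2.8600 [y] (5,6)
    t=3.8105 [x] (6,6)
    t=4.8600 [y] (6,7)
    t=4.9652 [x] (7,7)
    t=6.1199 [x] (8,7) — stop
  → r_2 = 6.1199
beam 3: φ=45°, α=75°
  cosα=0.2588 sinα=0.9659 | (2,4) | tMaxX 1.1591 tMaxY 0.4452 | tΔX 3.8637 tΔY 1.0353
    t=0.4452 [y] (2,5)
    t=1.1591 [x] (3,5)
    t=1.4804 [y] (3,6)
    t=2.5157 [y] (3,7)
    t=3.5510 [y] (3,8) — stop
  → r_3 = 3.5510

ranges = [1.3459, 6.1199, 3.5510]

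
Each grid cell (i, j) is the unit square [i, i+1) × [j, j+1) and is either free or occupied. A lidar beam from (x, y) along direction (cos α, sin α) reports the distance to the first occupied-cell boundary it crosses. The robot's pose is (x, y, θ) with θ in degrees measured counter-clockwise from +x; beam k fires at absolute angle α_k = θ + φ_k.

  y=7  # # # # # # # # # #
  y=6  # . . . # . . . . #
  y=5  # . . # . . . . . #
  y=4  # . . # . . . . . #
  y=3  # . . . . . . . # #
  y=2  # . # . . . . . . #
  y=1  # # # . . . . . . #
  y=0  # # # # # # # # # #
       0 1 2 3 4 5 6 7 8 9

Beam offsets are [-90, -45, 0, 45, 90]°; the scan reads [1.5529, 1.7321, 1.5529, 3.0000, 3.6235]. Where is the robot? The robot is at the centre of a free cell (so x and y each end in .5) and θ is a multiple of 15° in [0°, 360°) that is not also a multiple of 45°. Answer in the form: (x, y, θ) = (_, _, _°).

The pose lattice has 41·16 = 656 candidates. Test each by forward raycasting.
  (5.5, 5.5, 105°): beam 1 = 3.6235 ≠ 1.5529 ✗
  (7.5, 6.5, 330°): beam 1 = 6.3509 ≠ 1.5529 ✗
  (1.5, 4.5, 300°): beam 1 = 0.5774 ≠ 1.5529 ✗
  …
  (4.5, 2.5, 285°): r_1=1.5529, r_2=1.7321, r_3=1.5529, r_4=3.0000, r_5=3.6235 — all match ✓
No second candidate reproduces the full scan.

(x, y, θ) = (4.5, 2.5, 285°)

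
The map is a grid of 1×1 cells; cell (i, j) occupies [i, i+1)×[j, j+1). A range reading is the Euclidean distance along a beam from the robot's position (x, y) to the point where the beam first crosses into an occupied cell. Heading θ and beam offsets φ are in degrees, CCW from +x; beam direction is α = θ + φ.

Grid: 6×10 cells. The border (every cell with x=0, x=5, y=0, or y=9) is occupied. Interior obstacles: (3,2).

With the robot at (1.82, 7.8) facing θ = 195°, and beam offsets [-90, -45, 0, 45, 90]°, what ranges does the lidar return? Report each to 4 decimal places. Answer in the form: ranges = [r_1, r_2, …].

ranges = [1.2423, 0.9469, 0.8489, 1.6400, 4.9693]

beam 1: φ=-90°, α=105°
  dir = (cos 105°, sin 105°) = (-0.2588, 0.9659); from cell (1,7)
  next x-line at t=3.1682, next y-line at t=0.2071; Δt_x=3.8637, Δt_y=1.0353
    y: enter (1,8) at t=0.2071
    y: enter (1,9) at t=1.2423 ← occupied
  → r_1 = 1.2423
beam 2: φ=-45°, α=150°
  dir = (cos 150°, sin 150°) = (-0.8660, 0.5000); from cell (1,7)
  next x-line at t=0.9469, next y-line at t=0.4000; Δt_x=1.1547, Δt_y=2.0000
    y: enter (1,8) at t=0.4000
    x: enter (0,8) at t=0.9469 ← occupied
  → r_2 = 0.9469
beam 3: φ=0°, α=195°
  dir = (cos 195°, sin 195°) = (-0.9659, -0.2588); from cell (1,7)
  next x-line at t=0.8489, next y-line at t=3.0910; Δt_x=1.0353, Δt_y=3.8637
    x: enter (0,7) at t=0.8489 ← occupied
  → r_3 = 0.8489
beam 4: φ=45°, α=240°
  dir = (cos 240°, sin 240°) = (-0.5000, -0.8660); from cell (1,7)
  next x-line at t=1.6400, next y-line at t=0.9238; Δt_x=2.0000, Δt_y=1.1547
    y: enter (1,6) at t=0.9238
    x: enter (0,6) at t=1.6400 ← occupied
  → r_4 = 1.6400
beam 5: φ=90°, α=285°
  dir = (cos 285°, sin 285°) = (0.2588, -0.9659); from cell (1,7)
  next x-line at t=0.6955, next y-line at t=0.8282; Δt_x=3.8637, Δt_y=1.0353
    x: enter (2,7) at t=0.6955
    y: enter (2,6) at t=0.8282
    y: enter (2,5) at t=1.8635
    y: enter (2,4) at t=2.8988
    y: enter (2,3) at t=3.9340
    x: enter (3,3) at t=4.5592
    y: enter (3,2) at t=4.9693 ← occupied
  → r_5 = 4.9693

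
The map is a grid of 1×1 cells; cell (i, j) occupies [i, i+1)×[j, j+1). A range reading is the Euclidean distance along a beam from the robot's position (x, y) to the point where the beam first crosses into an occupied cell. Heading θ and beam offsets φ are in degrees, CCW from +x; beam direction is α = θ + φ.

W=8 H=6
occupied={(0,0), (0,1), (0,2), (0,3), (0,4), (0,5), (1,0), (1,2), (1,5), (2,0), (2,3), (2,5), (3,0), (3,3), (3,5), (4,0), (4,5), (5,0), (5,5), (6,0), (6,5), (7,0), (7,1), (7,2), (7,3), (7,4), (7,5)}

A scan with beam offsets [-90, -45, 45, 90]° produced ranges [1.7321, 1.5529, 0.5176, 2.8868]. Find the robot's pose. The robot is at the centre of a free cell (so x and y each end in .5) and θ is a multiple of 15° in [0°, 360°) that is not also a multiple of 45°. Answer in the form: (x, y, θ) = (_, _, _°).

(x, y, θ) = (4.5, 3.5, 150°)

Enumerate (i+0.5, j+0.5, θ) over the 21 free cells and 16 admissible headings. For each, cast all 4 beams and compare to the given ranges.
  (1.5, 3.5, 210°): beam 1 = 1.0000 ≠ 1.7321 ✗
  (6.5, 3.5, 210°): beam 2 = 5.6940 ≠ 1.5529 ✗
  (4.5, 3.5, 15°): beam 1 = 2.5882 ≠ 1.7321 ✗
  (1.5, 1.5, 15°): beam 1 = 0.5176 ≠ 1.7321 ✗
  (6.5, 2.5, 345°): beam 1 = 1.5529 ≠ 1.7321 ✗
  …
  (4.5, 3.5, 150°): r_1=1.7321, r_2=1.5529, r_3=0.5176, r_4=2.8868 — all match ✓
Only this pose fits every beam.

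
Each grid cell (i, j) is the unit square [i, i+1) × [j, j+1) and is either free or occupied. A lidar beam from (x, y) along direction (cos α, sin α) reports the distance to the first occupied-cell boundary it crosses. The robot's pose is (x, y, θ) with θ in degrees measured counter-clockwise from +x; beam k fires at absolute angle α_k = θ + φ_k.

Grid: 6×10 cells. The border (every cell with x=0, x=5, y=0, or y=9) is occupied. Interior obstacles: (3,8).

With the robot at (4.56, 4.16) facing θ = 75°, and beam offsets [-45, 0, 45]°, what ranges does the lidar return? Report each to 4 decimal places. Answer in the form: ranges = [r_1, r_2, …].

beam 1: φ=-45°, α=30°
  dir = (cos 30°, sin 30°) = (0.8660, 0.5000); from cell (4,4)
  next x-line at t=0.5081, next y-line at t=1.6800; Δt_x=1.1547, Δt_y=2.0000
    x: enter (5,4) at t=0.5081 ← occupied
  → r_1 = 0.5081
beam 2: φ=0°, α=75°
  dir = (cos 75°, sin 75°) = (0.2588, 0.9659); from cell (4,4)
  next x-line at t=1.7000, next y-line at t=0.8696; Δt_x=3.8637, Δt_y=1.0353
    y: enter (4,5) at t=0.8696
    x: enter (5,5) at t=1.7000 ← occupied
  → r_2 = 1.7000
beam 3: φ=45°, α=120°
  dir = (cos 120°, sin 120°) = (-0.5000, 0.8660); from cell (4,4)
  next x-line at t=1.1200, next y-line at t=0.9699; Δt_x=2.0000, Δt_y=1.1547
    y: enter (4,5) at t=0.9699
    x: enter (3,5) at t=1.1200
    y: enter (3,6) at t=2.1246
    x: enter (2,6) at t=3.1200
    y: enter (2,7) at t=3.2793
    y: enter (2,8) at t=4.4341
    x: enter (1,8) at t=5.1200
    y: enter (1,9) at t=5.5888 ← occupied
  → r_3 = 5.5888

ranges = [0.5081, 1.7000, 5.5888]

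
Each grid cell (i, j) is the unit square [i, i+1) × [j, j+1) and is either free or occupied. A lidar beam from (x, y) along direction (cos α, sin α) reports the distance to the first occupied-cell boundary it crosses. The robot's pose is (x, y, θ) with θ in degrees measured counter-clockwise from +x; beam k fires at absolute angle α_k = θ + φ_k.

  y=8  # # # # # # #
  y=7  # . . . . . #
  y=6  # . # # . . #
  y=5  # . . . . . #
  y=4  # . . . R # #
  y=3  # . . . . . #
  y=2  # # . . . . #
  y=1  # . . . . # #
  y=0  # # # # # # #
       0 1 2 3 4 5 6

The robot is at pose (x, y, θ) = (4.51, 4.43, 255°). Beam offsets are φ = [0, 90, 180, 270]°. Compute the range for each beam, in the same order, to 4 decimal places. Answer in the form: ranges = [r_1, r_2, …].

ranges = [3.5510, 0.5073, 3.6959, 3.6338]

beam 1: φ=0°, α=255°
  direction (-0.2588, -0.9659); cell (4,4); t to first gridline: x 1.9705, y 0.4452 (then +3.8637 / +1.0353)
    (4,3) via y @ 0.4452
    (4,2) via y @ 1.4804
    (3,2) via x @ 1.9705
    (3,1) via y @ 2.5157
    (3,0) via y @ 3.5510  # hit
  → r_1 = 3.5510
beam 2: φ=90°, α=345°
  direction (0.9659, -0.2588); cell (4,4); t to first gridline: x 0.5073, y 1.6614 (then +1.0353 / +3.8637)
    (5,4) via x @ 0.5073  # hit
  → r_2 = 0.5073
beam 3: φ=180°, α=75°
  direction (0.2588, 0.9659); cell (4,4); t to first gridline: x 1.8932, y 0.5901 (then +3.8637 / +1.0353)
    (4,5) via y @ 0.5901
    (4,6) via y @ 1.6254
    (5,6) via x @ 1.8932
    (5,7) via y @ 2.6607
    (5,8) via y @ 3.6959  # hit
  → r_3 = 3.6959
beam 4: φ=270°, α=165°
  direction (-0.9659, 0.2588); cell (4,4); t to first gridline: x 0.5280, y 2.2023 (then +1.0353 / +3.8637)
    (3,4) via x @ 0.5280
    (2,4) via x @ 1.5633
    (2,5) via y @ 2.2023
    (1,5) via x @ 2.5985
    (0,5) via x @ 3.6338  # hit
  → r_4 = 3.6338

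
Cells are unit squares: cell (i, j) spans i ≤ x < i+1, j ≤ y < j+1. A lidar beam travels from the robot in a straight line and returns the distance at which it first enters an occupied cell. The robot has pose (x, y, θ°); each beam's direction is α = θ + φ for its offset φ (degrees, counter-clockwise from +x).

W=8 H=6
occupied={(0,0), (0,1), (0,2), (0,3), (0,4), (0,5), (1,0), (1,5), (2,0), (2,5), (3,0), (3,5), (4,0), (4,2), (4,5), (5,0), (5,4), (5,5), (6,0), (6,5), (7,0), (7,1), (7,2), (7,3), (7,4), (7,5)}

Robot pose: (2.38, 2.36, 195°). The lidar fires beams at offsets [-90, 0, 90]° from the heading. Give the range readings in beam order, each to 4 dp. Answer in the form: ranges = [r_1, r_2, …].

beam 1: φ=-90°, α=105°
  d=(-0.2588,0.9659)  start (2,2)  tX=1.4682 tY=0.6626  stride 1/|dx|=3.8637 1/|dy|=1.0353
    cross y-line → (2,3), t=0.6626
    cross x-line → (1,3), t=1.4682
    cross y-line → (1,4), t=1.6979
    cross y-line → (1,5), t=2.7331 (wall)
  → r_1 = 2.7331
beam 2: φ=0°, α=195°
  d=(-0.9659,-0.2588)  start (2,2)  tX=0.3934 tY=1.3909  stride 1/|dx|=1.0353 1/|dy|=3.8637
    cross x-line → (1,2), t=0.3934
    cross y-line → (1,1), t=1.3909
    cross x-line → (0,1), t=1.4287 (wall)
  → r_2 = 1.4287
beam 3: φ=90°, α=285°
  d=(0.2588,-0.9659)  start (2,2)  tX=2.3955 tY=0.3727  stride 1/|dx|=3.8637 1/|dy|=1.0353
    cross y-line → (2,1), t=0.3727
    cross y-line → (2,0), t=1.4080 (wall)
  → r_3 = 1.4080

ranges = [2.7331, 1.4287, 1.4080]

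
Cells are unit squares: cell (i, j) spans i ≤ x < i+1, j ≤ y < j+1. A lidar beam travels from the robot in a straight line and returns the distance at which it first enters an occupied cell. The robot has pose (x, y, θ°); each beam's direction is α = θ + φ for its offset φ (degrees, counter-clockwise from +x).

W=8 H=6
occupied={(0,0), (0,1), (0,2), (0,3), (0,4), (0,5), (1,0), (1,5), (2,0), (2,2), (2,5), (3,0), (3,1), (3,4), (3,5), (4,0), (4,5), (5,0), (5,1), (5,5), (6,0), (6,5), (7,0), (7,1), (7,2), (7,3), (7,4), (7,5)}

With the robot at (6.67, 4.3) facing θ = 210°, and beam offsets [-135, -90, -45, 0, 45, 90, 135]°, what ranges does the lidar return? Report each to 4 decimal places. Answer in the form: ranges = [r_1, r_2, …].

beam 1: φ=-135°, α=75°
  dir = (cos 75°, sin 75°) = (0.2588, 0.9659); from cell (6,4)
  next x-line at t=1.2750, next y-line at t=0.7247; Δt_x=3.8637, Δt_y=1.0353
    y: enter (6,5) at t=0.7247 ← occupied
  → r_1 = 0.7247
beam 2: φ=-90°, α=120°
  dir = (cos 120°, sin 120°) = (-0.5000, 0.8660); from cell (6,4)
  next x-line at t=1.3400, next y-line at t=0.8083; Δt_x=2.0000, Δt_y=1.1547
    y: enter (6,5) at t=0.8083 ← occupied
  → r_2 = 0.8083
beam 3: φ=-45°, α=165°
  dir = (cos 165°, sin 165°) = (-0.9659, 0.2588); from cell (6,4)
  next x-line at t=0.6936, next y-line at t=2.7046; Δt_x=1.0353, Δt_y=3.8637
    x: enter (5,4) at t=0.6936
    x: enter (4,4) at t=1.7289
    y: enter (4,5) at t=2.7046 ← occupied
  → r_3 = 2.7046
beam 4: φ=0°, α=210°
  dir = (cos 210°, sin 210°) = (-0.8660, -0.5000); from cell (6,4)
  next x-line at t=0.7736, next y-line at t=0.6000; Δt_x=1.1547, Δt_y=2.0000
    y: enter (6,3) at t=0.6000
    x: enter (5,3) at t=0.7736
    x: enter (4,3) at t=1.9283
    y: enter (4,2) at t=2.6000
    x: enter (3,2) at t=3.0831
    x: enter (2,2) at t=4.2378 ← occupied
  → r_4 = 4.2378
beam 5: φ=45°, α=255°
  dir = (cos 255°, sin 255°) = (-0.2588, -0.9659); from cell (6,4)
  next x-line at t=2.5887, next y-line at t=0.3106; Δt_x=3.8637, Δt_y=1.0353
    y: enter (6,3) at t=0.3106
    y: enter (6,2) at t=1.3459
    y: enter (6,1) at t=2.3811
    x: enter (5,1) at t=2.5887 ← occupied
  → r_5 = 2.5887
beam 6: φ=90°, α=300°
  dir = (cos 300°, sin 300°) = (0.5000, -0.8660); from cell (6,4)
  next x-line at t=0.6600, next y-line at t=0.3464; Δt_x=2.0000, Δt_y=1.1547
    y: enter (6,3) at t=0.3464
    x: enter (7,3) at t=0.6600 ← occupied
  → r_6 = 0.6600
beam 7: φ=135°, α=345°
  dir = (cos 345°, sin 345°) = (0.9659, -0.2588); from cell (6,4)
  next x-line at t=0.3416, next y-line at t=1.1591; Δt_x=1.0353, Δt_y=3.8637
    x: enter (7,4) at t=0.3416 ← occupied
  → r_7 = 0.3416

ranges = [0.7247, 0.8083, 2.7046, 4.2378, 2.5887, 0.6600, 0.3416]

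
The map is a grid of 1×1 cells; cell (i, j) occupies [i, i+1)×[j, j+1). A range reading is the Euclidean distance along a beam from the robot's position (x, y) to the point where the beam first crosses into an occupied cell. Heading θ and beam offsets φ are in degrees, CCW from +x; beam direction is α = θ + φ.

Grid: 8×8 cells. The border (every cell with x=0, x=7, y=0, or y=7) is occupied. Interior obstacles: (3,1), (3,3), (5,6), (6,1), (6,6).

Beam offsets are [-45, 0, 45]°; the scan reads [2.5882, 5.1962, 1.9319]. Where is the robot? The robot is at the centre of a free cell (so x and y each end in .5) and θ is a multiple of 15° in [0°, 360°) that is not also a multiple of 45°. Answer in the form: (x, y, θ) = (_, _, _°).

(x, y, θ) = (2.5, 6.5, 330°)

The pose lattice has 31·16 = 496 candidates. Test each by forward raycasting.
  (5.5, 4.5, 345°): beam 1 = 2.8868 ≠ 2.5882 ✗
  (2.5, 5.5, 255°): beam 1 = 1.7321 ≠ 2.5882 ✗
  (4.5, 5.5, 105°): beam 1 = 1.0000 ≠ 2.5882 ✗
  (6.5, 2.5, 195°): beam 1 = 2.8868 ≠ 2.5882 ✗
  …
  (2.5, 6.5, 330°): r_1=2.5882, r_2=5.1962, r_3=1.9319 — all match ✓
Unique over the lattice → pose = (2.5, 6.5, 330°).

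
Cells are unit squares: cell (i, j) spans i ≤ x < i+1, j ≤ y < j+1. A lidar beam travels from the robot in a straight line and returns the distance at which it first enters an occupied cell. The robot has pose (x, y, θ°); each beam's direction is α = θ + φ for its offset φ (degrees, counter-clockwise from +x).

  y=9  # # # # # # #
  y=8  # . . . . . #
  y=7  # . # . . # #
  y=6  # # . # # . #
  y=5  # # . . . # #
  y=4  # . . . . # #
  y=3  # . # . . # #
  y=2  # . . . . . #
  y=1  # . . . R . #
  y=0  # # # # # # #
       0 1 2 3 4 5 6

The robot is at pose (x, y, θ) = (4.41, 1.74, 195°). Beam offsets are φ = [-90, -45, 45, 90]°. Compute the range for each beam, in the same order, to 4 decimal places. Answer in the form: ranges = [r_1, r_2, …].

beam 1: φ=-90°, α=105°
  direction (-0.2588, 0.9659); cell (4,1); t to first gridline: x 1.5841, y 0.2692 (then +3.8637 / +1.0353)
    (4,2) via y @ 0.2692
    (4,3) via y @ 1.3044
    (3,3) via x @ 1.5841
    (3,4) via y @ 2.3397
    (3,5) via y @ 3.3750
    (3,6) via y @ 4.4103  # hit
  → r_1 = 4.4103
beam 2: φ=-45°, α=150°
  direction (-0.8660, 0.5000); cell (4,1); t to first gridline: x 0.4734, y 0.5200 (then +1.1547 / +2.0000)
    (3,1) via x @ 0.4734
    (3,2) via y @ 0.5200
    (2,2) via x @ 1.6281
    (2,3) via y @ 2.5200  # hit
  → r_2 = 2.5200
beam 3: φ=45°, α=240°
  direction (-0.5000, -0.8660); cell (4,1); t to first gridline: x 0.8200, y 0.8545 (then +2.0000 / +1.1547)
    (3,1) via x @ 0.8200
    (3,0) via y @ 0.8545  # hit
  → r_3 = 0.8545
beam 4: φ=90°, α=285°
  direction (0.2588, -0.9659); cell (4,1); t to first gridline: x 2.2796, y 0.7661 (then +3.8637 / +1.0353)
    (4,0) via y @ 0.7661  # hit
  → r_4 = 0.7661

ranges = [4.4103, 2.5200, 0.8545, 0.7661]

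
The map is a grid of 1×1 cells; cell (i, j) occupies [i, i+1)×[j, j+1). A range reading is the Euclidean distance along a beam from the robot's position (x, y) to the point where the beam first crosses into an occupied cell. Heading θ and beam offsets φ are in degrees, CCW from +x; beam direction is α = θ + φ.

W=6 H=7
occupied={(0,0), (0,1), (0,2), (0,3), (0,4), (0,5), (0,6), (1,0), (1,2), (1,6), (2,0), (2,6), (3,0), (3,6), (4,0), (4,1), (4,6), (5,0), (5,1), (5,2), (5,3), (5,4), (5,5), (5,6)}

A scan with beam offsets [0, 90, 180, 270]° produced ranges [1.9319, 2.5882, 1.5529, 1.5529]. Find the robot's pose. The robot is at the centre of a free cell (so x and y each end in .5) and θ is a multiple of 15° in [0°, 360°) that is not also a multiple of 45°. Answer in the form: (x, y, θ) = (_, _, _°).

(x, y, θ) = (2.5, 4.5, 255°)

Enumerate (i+0.5, j+0.5, θ) over the 18 free cells and 16 admissible headings. For each, cast all 4 beams and compare to the given ranges.
  (4.5, 2.5, 195°): beam 1 = 3.6235 ≠ 1.9319 ✗
  (2.5, 4.5, 15°): beam 1 = 2.5882 ≠ 1.9319 ✗
  (1.5, 5.5, 195°): beam 1 = 0.5176 ≠ 1.9319 ✗
  (4.5, 3.5, 255°): beam 1 = 1.5529 ≠ 1.9319 ✗
  …
  (2.5, 4.5, 255°): r_1=1.9319, r_2=2.5882, r_3=1.5529, r_4=1.5529 — all match ✓
No second candidate reproduces the full scan.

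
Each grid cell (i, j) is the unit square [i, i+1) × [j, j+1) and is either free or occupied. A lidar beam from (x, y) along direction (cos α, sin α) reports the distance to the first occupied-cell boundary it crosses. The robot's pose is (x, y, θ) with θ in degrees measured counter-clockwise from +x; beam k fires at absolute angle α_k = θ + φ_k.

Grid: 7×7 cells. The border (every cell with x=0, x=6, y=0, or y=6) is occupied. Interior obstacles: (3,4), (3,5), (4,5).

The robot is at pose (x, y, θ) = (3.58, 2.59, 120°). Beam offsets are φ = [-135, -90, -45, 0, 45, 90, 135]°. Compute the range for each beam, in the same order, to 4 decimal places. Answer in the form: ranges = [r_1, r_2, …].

ranges = [2.5054, 2.7944, 1.4597, 3.9375, 2.6710, 2.9791, 1.6461]

beam 1: φ=-135°, α=345°
  direction (0.9659, -0.2588); cell (3,2); t to first gridline: x 0.4348, y 2.2796 (then +1.0353 / +3.8637)
    (4,2) via x @ 0.4348
    (5,2) via x @ 1.4701
    (5,1) via y @ 2.2796
    (6,1) via x @ 2.5054  # hit
  → r_1 = 2.5054
beam 2: φ=-90°, α=30°
  direction (0.8660, 0.5000); cell (3,2); t to first gridline: x 0.4850, y 0.8200 (then +1.1547 / +2.0000)
    (4,2) via x @ 0.4850
    (4,3) via y @ 0.8200
    (5,3) via x @ 1.6397
    (6,3) via x @ 2.7944  # hit
  → r_2 = 2.7944
beam 3: φ=-45°, α=75°
  direction (0.2588, 0.9659); cell (3,2); t to first gridline: x 1.6228, y 0.4245 (then +3.8637 / +1.0353)
    (3,3) via y @ 0.4245
    (3,4) via y @ 1.4597  # hit
  → r_3 = 1.4597
beam 4: φ=0°, α=120°
  direction (-0.5000, 0.8660); cell (3,2); t to first gridline: x 1.1600, y 0.4734 (then +2.0000 / +1.1547)
    (3,3) via y @ 0.4734
    (2,3) via x @ 1.1600
    (2,4) via y @ 1.6281
    (2,5) via y @ 2.7828
    (1,5) via x @ 3.1600
    (1,6) via y @ 3.9375  # hit
  → r_4 = 3.9375
beam 5: φ=45°, α=165°
  direction (-0.9659, 0.2588); cell (3,2); t to first gridline: x 0.6005, y 1.5841 (then +1.0353 / +3.8637)
    (2,2) via x @ 0.6005
    (2,3) via y @ 1.5841
    (1,3) via x @ 1.6357
    (0,3) via x @ 2.6710  # hit
  → r_5 = 2.6710
beam 6: φ=90°, α=210°
  direction (-0.8660, -0.5000); cell (3,2); t to first gridline: x 0.6697, y 1.1800 (then +1.1547 / +2.0000)
    (2,2) via x @ 0.6697
    (2,1) via y @ 1.1800
    (1,1) via x @ 1.8244
    (0,1) via x @ 2.9791  # hit
  → r_6 = 2.9791
beam 7: φ=135°, α=255°
  direction (-0.2588, -0.9659); cell (3,2); t to first gridline: x 2.2409, y 0.6108 (then +3.8637 / +1.0353)
    (3,1) via y @ 0.6108
    (3,0) via y @ 1.6461  # hit
  → r_7 = 1.6461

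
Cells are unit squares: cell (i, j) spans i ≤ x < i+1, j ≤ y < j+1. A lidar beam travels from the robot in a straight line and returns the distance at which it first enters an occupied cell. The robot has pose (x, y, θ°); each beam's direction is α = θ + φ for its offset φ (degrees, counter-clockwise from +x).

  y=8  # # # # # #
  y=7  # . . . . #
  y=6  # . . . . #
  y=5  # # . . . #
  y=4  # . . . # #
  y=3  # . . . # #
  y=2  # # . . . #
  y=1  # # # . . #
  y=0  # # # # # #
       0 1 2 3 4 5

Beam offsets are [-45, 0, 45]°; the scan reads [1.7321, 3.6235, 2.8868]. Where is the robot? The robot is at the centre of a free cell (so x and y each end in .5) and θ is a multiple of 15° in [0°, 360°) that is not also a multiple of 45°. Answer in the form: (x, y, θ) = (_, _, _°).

Candidates: 22 free-cell centres × 16 headings = 352 poses. Raycast each; keep the one whose scan matches to 4 dp.
  (1.5, 3.5, 15°): beam 1 = 4.0415 ≠ 1.7321 ✗
  (2.5, 3.5, 30°): beam 1 = 1.5529 ≠ 1.7321 ✗
  (2.5, 7.5, 120°): beam 1 = 0.5176 ≠ 1.7321 ✗
  …
  (4.5, 6.5, 165°): r_1=1.7321, r_2=3.6235, r_3=2.8868 — all match ✓
Unique over the lattice → pose = (4.5, 6.5, 165°).

(x, y, θ) = (4.5, 6.5, 165°)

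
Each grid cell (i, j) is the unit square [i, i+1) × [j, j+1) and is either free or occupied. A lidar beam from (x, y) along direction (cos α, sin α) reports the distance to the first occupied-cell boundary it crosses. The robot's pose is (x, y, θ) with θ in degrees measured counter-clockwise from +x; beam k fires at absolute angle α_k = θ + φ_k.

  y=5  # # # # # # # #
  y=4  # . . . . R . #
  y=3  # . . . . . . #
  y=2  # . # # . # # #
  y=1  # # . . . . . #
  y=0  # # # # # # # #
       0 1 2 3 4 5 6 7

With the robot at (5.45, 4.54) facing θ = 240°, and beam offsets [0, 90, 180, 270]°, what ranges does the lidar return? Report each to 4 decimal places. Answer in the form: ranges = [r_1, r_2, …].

ranges = [2.9000, 1.7898, 0.5312, 0.9200]

beam 1: φ=0°, α=240°
  direction (-0.5000, -0.8660); cell (5,4); t to first gridline: x 0.9000, y 0.6235 (then +2.0000 / +1.1547)
    (5,3) via y @ 0.6235
    (4,3) via x @ 0.9000
    (4,2) via y @ 1.7782
    (3,2) via x @ 2.9000  # hit
  → r_1 = 2.9000
beam 2: φ=90°, α=330°
  direction (0.8660, -0.5000); cell (5,4); t to first gridline: x 0.6351, y 1.0800 (then +1.1547 / +2.0000)
    (6,4) via x @ 0.6351
    (6,3) via y @ 1.0800
    (7,3) via x @ 1.7898  # hit
  → r_2 = 1.7898
beam 3: φ=180°, α=60°
  direction (0.5000, 0.8660); cell (5,4); t to first gridline: x 1.1000, y 0.5312 (then +2.0000 / +1.1547)
    (5,5) via y @ 0.5312  # hit
  → r_3 = 0.5312
beam 4: φ=270°, α=150°
  direction (-0.8660, 0.5000); cell (5,4); t to first gridline: x 0.5196, y 0.9200 (then +1.1547 / +2.0000)
    (4,4) via x @ 0.5196
    (4,5) via y @ 0.9200  # hit
  → r_4 = 0.9200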